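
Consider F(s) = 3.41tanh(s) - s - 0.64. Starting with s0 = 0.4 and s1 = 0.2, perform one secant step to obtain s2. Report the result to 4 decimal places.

0.2790

F(0.4) = 0.255626, F(0.2) = -0.166950
s2 = 0.200000 − (-0.166950)·(0.200000 − 0.400000) / (-0.166950 − 0.255626) = 0.200000 − (0.033390)/(-0.422576) = 0.279015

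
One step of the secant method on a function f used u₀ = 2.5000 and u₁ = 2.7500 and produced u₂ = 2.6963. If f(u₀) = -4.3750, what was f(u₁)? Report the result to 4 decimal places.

The secant line through (2.5000, -4.3750) and (2.7500, f(u₁)) crosses zero at u₂ = 2.6963.
So (2.5000, -4.3750), (2.7500, f(u₁)), (2.6963, 0) are collinear:
f(u₁) = -4.3750 · (2.7500 − 2.6963) / (2.5000 − 2.6963) = -4.3750 · (0.053700)/(-0.196300) = 1.196829

1.1968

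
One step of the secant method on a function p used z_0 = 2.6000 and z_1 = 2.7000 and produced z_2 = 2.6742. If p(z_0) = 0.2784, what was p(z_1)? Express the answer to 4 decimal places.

The secant line through (2.6000, 0.2784) and (2.7000, p(z_1)) crosses zero at z_2 = 2.6742.
So (2.6000, 0.2784), (2.7000, p(z_1)), (2.6742, 0) are collinear:
p(z_1) = 0.2784 · (2.7000 − 2.6742) / (2.6000 − 2.6742) = 0.2784 · (0.025800)/(-0.074200) = -0.096802

-0.0968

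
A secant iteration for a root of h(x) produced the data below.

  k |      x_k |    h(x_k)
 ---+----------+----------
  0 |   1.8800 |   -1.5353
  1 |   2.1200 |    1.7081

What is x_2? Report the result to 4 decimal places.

x_2 = 2.1200 − 1.7081·(2.1200 − 1.8800) / (1.7081 − (-1.5353))
   = 2.1200 − (0.409944)/(3.243400) = 1.993607

1.9936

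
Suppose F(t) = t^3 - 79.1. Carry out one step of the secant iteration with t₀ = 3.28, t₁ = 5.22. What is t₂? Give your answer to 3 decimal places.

4.075

F(3.28) = -43.81245, F(5.22) = 63.13665
t₂ = 5.22000 − 63.13665·(5.22000 − 3.28000) / (63.13665 − (-43.81245)) = 5.22000 − (122.48510)/(106.94910) = 4.07473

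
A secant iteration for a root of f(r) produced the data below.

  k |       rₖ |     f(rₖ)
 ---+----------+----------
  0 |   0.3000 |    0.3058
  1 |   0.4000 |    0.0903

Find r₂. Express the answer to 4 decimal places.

r₂ = 0.4000 − 0.0903·(0.4000 − 0.3000) / (0.0903 − 0.3058)
   = 0.4000 − (0.009030)/(-0.215500) = 0.441903

0.4419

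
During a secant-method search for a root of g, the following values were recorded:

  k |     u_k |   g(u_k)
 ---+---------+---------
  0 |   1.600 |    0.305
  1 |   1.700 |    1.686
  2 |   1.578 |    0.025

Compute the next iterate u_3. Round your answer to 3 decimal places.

u_3 = 1.578 − 0.025·(1.578 − 1.700) / (0.025 − 1.686)
   = 1.578 − (-0.00305)/(-1.66100) = 1.57616

1.576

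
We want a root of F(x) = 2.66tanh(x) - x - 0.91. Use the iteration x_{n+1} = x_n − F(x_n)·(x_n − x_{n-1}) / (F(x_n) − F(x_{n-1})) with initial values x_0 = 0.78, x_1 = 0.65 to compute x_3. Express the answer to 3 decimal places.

0.704

F(0.78) = 0.04620, F(0.65) = -0.03936
x_2 = 0.65000 − (-0.03936)·(0.65000 − 0.78000) / (-0.03936 − 0.04620) = 0.65000 − (0.00512)/(-0.08556) = 0.70980
F(0.70980) = 0.00427
x_3 = 0.70980 − 0.00427·(0.70980 − 0.65000) / (0.00427 − (-0.03936)) = 0.70980 − (0.00026)/(0.04363) = 0.70395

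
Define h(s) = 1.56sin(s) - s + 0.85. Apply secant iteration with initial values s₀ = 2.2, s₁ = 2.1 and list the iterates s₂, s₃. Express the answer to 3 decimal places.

2.152, 2.153

h(2.2) = -0.08875, h(2.1) = 0.09661
s₂ = 2.10000 − 0.09661·(2.10000 − 2.20000) / (0.09661 − (-0.08875)) = 2.10000 − (-0.00966)/(0.18535) = 2.15212
h(2.15212) = 0.00163
s₃ = 2.15212 − 0.00163·(2.15212 − 2.10000) / (0.00163 − 0.09661) = 2.15212 − (0.00008)/(-0.09498) = 2.15301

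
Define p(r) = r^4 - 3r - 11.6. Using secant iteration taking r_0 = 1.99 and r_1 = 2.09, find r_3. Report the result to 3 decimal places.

p(1.99) = -1.88761, p(2.09) = 1.21030
r_2 = 2.09000 − 1.21030·(2.09000 − 1.99000) / (1.21030 − (-1.88761)) = 2.09000 − (0.12103)/(3.09791) = 2.05093
p(2.05093) = -0.05966
r_3 = 2.05093 − (-0.05966)·(2.05093 − 2.09000) / (-0.05966 − 1.21030) = 2.05093 − (0.00233)/(-1.26996) = 2.05277

2.053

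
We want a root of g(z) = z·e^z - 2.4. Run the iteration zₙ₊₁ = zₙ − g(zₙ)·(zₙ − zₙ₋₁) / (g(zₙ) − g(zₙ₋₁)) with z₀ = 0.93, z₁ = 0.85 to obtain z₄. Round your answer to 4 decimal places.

g(0.93) = -0.042906, g(0.85) = -0.411300
z₂ = 0.850000 − (-0.411300)·(0.850000 − 0.930000) / (-0.411300 − (-0.042906)) = 0.850000 − (0.032904)/(-0.368394) = 0.939318
g(0.939318) = 0.002995
z₃ = 0.939318 − 0.002995·(0.939318 − 0.850000) / (0.002995 − (-0.411300)) = 0.939318 − (0.000267)/(0.414295) = 0.938672
g(0.938672) = -0.000207
z₄ = 0.938672 − (-0.000207)·(0.938672 − 0.939318) / (-0.000207 − 0.002995) = 0.938672 − (0.000000)/(-0.003202) = 0.938714

0.9387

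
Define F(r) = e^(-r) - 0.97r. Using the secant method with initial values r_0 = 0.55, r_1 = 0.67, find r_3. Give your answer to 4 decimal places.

F(0.55) = 0.043450, F(0.67) = -0.138191
r_2 = 0.670000 − (-0.138191)·(0.670000 − 0.550000) / (-0.138191 − 0.043450) = 0.670000 − (-0.016583)/(-0.181641) = 0.578705
F(0.578705) = -0.000720
r_3 = 0.578705 − (-0.000720)·(0.578705 − 0.670000) / (-0.000720 − (-0.138191)) = 0.578705 − (0.000066)/(0.137472) = 0.578227

0.5782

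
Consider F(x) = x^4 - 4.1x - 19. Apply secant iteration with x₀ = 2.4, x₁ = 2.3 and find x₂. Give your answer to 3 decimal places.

F(2.4) = 4.33760, F(2.3) = -0.44590
x₂ = 2.30000 − (-0.44590)·(2.30000 − 2.40000) / (-0.44590 − 4.33760) = 2.30000 − (0.04459)/(-4.78350) = 2.30932

2.309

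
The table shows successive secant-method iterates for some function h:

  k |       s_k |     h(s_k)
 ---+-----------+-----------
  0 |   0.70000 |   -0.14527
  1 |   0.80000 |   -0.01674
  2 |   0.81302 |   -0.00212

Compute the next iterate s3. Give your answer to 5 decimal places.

0.81491

s3 = 0.81302 − (-0.00212)·(0.81302 − 0.80000) / (-0.00212 − (-0.01674))
   = 0.81302 − (-0.0000276)/(0.0146200) = 0.8149080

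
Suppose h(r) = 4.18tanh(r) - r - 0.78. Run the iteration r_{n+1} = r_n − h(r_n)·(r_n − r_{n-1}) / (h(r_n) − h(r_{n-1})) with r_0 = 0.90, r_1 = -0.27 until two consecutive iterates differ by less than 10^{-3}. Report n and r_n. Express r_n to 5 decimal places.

n = 5, r_n = 0.25213

h(0.90) = 1.3141251, h(-0.27) = -1.6119518
r_2 = -0.2700000 − (-1.6119518)·(-1.1700000)/(-2.9260769) = 0.3745434;  |Δ| = 0.6445434
h(0.3745434) = 0.3417268
r_3 = 0.3745434 − 0.3417268·(0.6445434)/(1.9536786) = 0.2618034;  |Δ| = 0.1127400
h(0.2618034) = 0.0281994
r_4 = 0.2618034 − 0.0281994·(-0.1127400)/(-0.3135274) = 0.2516633;  |Δ| = 0.0101401
h(0.2516633) = -0.0013705
r_5 = 0.2516633 − (-0.0013705)·(-0.0101401)/(-0.0295699) = 0.2521332;  |Δ| = 0.0004700
|r_5 − r_4| = 0.0004700 < 10^{-3}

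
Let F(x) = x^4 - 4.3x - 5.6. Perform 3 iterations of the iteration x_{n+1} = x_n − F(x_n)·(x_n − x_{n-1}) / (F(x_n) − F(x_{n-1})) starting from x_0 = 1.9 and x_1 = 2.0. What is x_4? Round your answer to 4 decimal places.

1.9310

F(1.9) = -0.737900, F(2.0) = 1.800000
x_2 = 2.000000 − 1.800000·(2.000000 − 1.900000) / (1.800000 − (-0.737900)) = 2.000000 − (0.180000)/(2.537900) = 1.929075
F(1.929075) = -0.046718
x_3 = 1.929075 − (-0.046718)·(1.929075 − 2.000000) / (-0.046718 − 1.800000) = 1.929075 − (0.003313)/(-1.846718) = 1.930869
F(1.930869) = -0.002840
x_4 = 1.930869 − (-0.002840)·(1.930869 − 1.929075) / (-0.002840 − (-0.046718)) = 1.930869 − (-0.000005)/(0.043878) = 1.930986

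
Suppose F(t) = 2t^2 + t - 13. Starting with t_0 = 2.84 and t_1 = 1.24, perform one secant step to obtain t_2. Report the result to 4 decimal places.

F(2.84) = 5.971200, F(1.24) = -8.684800
t_2 = 1.240000 − (-8.684800)·(1.240000 − 2.840000) / (-8.684800 − 5.971200) = 1.240000 − (13.895680)/(-14.656000) = 2.188122

2.1881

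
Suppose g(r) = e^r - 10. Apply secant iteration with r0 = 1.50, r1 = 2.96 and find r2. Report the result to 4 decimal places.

g(1.50) = -5.518311, g(2.96) = 9.297972
r2 = 2.960000 − 9.297972·(2.960000 − 1.500000) / (9.297972 − (-5.518311)) = 2.960000 − (13.575039)/(14.816283) = 2.043776

2.0438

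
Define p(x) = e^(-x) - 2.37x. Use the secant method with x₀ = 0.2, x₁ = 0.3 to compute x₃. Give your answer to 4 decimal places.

p(0.2) = 0.344731, p(0.3) = 0.029818
x₂ = 0.300000 − 0.029818·(0.300000 − 0.200000) / (0.029818 − 0.344731) = 0.300000 − (0.002982)/(-0.314913) = 0.309469
p(0.309469) = 0.000396
x₃ = 0.309469 − 0.000396·(0.309469 − 0.300000) / (0.000396 − 0.029818) = 0.309469 − (0.000004)/(-0.029422) = 0.309596

0.3096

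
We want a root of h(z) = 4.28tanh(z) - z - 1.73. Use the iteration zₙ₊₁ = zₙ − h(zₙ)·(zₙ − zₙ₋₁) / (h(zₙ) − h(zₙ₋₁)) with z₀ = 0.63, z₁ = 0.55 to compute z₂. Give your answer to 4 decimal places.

0.6163

h(0.63) = 0.028463, h(0.55) = -0.137773
z₂ = 0.550000 − (-0.137773)·(0.550000 − 0.630000) / (-0.137773 − 0.028463) = 0.550000 − (0.011022)/(-0.166237) = 0.616302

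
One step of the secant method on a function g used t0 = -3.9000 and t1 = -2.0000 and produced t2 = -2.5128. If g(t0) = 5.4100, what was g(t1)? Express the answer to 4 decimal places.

-1.9999

The secant line through (-3.9000, 5.4100) and (-2.0000, g(t1)) crosses zero at t2 = -2.5128.
So (-3.9000, 5.4100), (-2.0000, g(t1)), (-2.5128, 0) are collinear:
g(t1) = 5.4100 · (-2.0000 − (-2.5128)) / (-3.9000 − (-2.5128)) = 5.4100 · (0.512800)/(-1.387200) = -1.999890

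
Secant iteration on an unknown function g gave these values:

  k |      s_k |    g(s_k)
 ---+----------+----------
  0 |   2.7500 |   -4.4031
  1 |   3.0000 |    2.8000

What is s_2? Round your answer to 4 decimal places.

2.9028

s_2 = 3.0000 − 2.8000·(3.0000 − 2.7500) / (2.8000 − (-4.4031))
   = 3.0000 − (0.700000)/(7.203100) = 2.902820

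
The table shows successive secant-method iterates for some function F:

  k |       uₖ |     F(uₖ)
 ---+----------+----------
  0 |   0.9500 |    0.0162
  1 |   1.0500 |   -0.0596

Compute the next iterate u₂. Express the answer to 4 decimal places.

0.9714

u₂ = 1.0500 − (-0.0596)·(1.0500 − 0.9500) / (-0.0596 − 0.0162)
   = 1.0500 − (-0.005960)/(-0.075800) = 0.971372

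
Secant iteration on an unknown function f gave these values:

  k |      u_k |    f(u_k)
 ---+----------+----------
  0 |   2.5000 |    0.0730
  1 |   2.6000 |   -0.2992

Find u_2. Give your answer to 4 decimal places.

u_2 = 2.6000 − (-0.2992)·(2.6000 − 2.5000) / (-0.2992 − 0.0730)
   = 2.6000 − (-0.029920)/(-0.372200) = 2.519613

2.5196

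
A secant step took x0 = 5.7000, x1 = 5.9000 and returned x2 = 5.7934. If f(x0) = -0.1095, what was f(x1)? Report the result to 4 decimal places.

0.1250

The secant line through (5.7000, -0.1095) and (5.9000, f(x1)) crosses zero at x2 = 5.7934.
So (5.7000, -0.1095), (5.9000, f(x1)), (5.7934, 0) are collinear:
f(x1) = -0.1095 · (5.9000 − 5.7934) / (5.7000 − 5.7934) = -0.1095 · (0.106600)/(-0.093400) = 0.124975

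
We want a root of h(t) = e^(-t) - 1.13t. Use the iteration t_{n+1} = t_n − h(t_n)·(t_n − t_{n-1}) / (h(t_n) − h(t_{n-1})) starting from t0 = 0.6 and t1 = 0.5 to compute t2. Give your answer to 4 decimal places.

h(0.6) = -0.129188, h(0.5) = 0.041531
t2 = 0.500000 − 0.041531·(0.500000 − 0.600000) / (0.041531 − (-0.129188)) = 0.500000 − (-0.004153)/(0.170719) = 0.524327

0.5243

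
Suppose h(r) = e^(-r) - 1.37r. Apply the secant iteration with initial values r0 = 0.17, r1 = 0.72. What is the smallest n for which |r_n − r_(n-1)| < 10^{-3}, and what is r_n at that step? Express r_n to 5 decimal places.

n = 4, r_n = 0.46054

h(0.17) = 0.6107648, h(0.72) = -0.4996477
r2 = 0.7200000 − (-0.4996477)·(0.5500000)/(-1.1104126) = 0.4725188;  |Δ| = 0.2474812
h(0.4725188) = -0.0239207
r3 = 0.4725188 − (-0.0239207)·(-0.2474812)/(0.4757270) = 0.4600748;  |Δ| = 0.0124440
h(0.4600748) = 0.0009339
r4 = 0.4600748 − 0.0009339·(-0.0124440)/(0.0248546) = 0.4605424;  |Δ| = 0.0004676
|r4 − r3| = 0.0004676 < 10^{-3}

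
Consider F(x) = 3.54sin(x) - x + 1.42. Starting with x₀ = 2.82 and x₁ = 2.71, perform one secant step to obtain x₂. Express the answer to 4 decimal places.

2.7545

F(2.82) = -0.281084, F(2.71) = 0.190846
x₂ = 2.710000 − 0.190846·(2.710000 − 2.820000) / (0.190846 − (-0.281084)) = 2.710000 − (-0.020993)/(0.471930) = 2.754483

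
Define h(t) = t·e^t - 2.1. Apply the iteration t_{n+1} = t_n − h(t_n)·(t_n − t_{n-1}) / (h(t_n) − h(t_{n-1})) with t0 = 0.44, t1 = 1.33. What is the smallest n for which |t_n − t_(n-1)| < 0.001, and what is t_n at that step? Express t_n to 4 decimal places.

n = 6, t_n = 0.8752

h(0.44) = -1.416809, h(1.33) = 2.928788
t2 = 1.330000 − 2.928788·(0.890000)/(4.345597) = 0.730170;  |Δ| = 0.599830
h(0.730170) = -0.584582
t3 = 0.730170 − (-0.584582)·(-0.599830)/(-3.513370) = 0.829974;  |Δ| = 0.099805
h(0.829974) = -0.196654
t4 = 0.829974 − (-0.196654)·(0.099805)/(0.387928) = 0.880568;  |Δ| = 0.050594
h(0.880568) = 0.024169
t5 = 0.880568 − 0.024169·(0.050594)/(0.220823) = 0.875031;  |Δ| = 0.005538
h(0.875031) = -0.000845
t6 = 0.875031 − (-0.000845)·(-0.005538)/(-0.025015) = 0.875218;  |Δ| = 0.000187
|t6 − t5| = 0.000187 < 0.001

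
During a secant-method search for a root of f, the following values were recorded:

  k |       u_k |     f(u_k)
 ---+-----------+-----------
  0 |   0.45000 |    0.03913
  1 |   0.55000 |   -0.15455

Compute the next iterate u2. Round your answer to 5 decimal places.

u2 = 0.55000 − (-0.15455)·(0.55000 − 0.45000) / (-0.15455 − 0.03913)
   = 0.55000 − (-0.0154550)/(-0.1936800) = 0.4702034

0.47020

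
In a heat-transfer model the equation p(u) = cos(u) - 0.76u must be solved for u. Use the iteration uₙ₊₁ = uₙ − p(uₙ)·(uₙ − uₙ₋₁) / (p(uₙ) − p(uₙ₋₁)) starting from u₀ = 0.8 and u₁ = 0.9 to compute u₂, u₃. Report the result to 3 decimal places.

0.859, 0.859

p(0.8) = 0.08871, p(0.9) = -0.06239
u₂ = 0.90000 − (-0.06239)·(0.90000 − 0.80000) / (-0.06239 − 0.08871) = 0.90000 − (-0.00624)/(-0.15110) = 0.85871
p(0.85871) = 0.00080
u₃ = 0.85871 − 0.00080·(0.85871 − 0.90000) / (0.00080 − (-0.06239)) = 0.85871 − (-0.00003)/(0.06319) = 0.85923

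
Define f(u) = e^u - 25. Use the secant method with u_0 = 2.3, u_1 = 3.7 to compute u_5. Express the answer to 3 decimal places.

f(2.3) = -15.02582, f(3.7) = 15.44730
u_2 = 3.70000 − 15.44730·(3.70000 − 2.30000) / (15.44730 − (-15.02582)) = 3.70000 − (21.62623)/(30.47312) = 2.99032
f(2.99032) = -5.10799
u_3 = 2.99032 − (-5.10799)·(2.99032 − 3.70000) / (-5.10799 − 15.44730) = 2.99032 − (3.62505)/(-20.55530) = 3.16667
f(3.16667) = -1.27157
u_4 = 3.16667 − (-1.27157)·(3.16667 − 2.99032) / (-1.27157 − (-5.10799)) = 3.16667 − (-0.22425)/(3.83643) = 3.22513
f(3.22513) = 0.15676
u_5 = 3.22513 − 0.15676·(3.22513 − 3.16667) / (0.15676 − (-1.27157)) = 3.22513 − (0.00916)/(1.42832) = 3.21871

3.219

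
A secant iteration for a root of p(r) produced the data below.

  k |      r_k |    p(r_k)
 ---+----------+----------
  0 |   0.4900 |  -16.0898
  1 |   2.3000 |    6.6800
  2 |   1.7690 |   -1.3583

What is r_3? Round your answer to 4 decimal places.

1.8587

r_3 = 1.7690 − (-1.3583)·(1.7690 − 2.3000) / (-1.3583 − 6.6800)
   = 1.7690 − (0.721257)/(-8.038300) = 1.858728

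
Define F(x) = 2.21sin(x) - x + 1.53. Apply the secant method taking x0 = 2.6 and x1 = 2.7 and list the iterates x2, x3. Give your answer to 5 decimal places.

F(2.6) = 0.0692580, F(2.7) = -0.2254905
x2 = 2.7000000 − (-0.2254905)·(2.7000000 − 2.6000000) / (-0.2254905 − 0.0692580) = 2.7000000 − (-0.0225490)/(-0.2947485) = 2.6234973
F(2.6234973) = 0.0009528
x3 = 2.6234973 − 0.0009528·(2.6234973 − 2.7000000) / (0.0009528 − (-0.2254905)) = 2.6234973 − (-0.0000729)/(0.2264433) = 2.6238192

2.62350, 2.62382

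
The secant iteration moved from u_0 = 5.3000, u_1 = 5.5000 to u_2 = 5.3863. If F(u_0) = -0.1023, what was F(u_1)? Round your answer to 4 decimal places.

The secant line through (5.3000, -0.1023) and (5.5000, F(u_1)) crosses zero at u_2 = 5.3863.
So (5.3000, -0.1023), (5.5000, F(u_1)), (5.3863, 0) are collinear:
F(u_1) = -0.1023 · (5.5000 − 5.3863) / (5.3000 − 5.3863) = -0.1023 · (0.113700)/(-0.086300) = 0.134780

0.1348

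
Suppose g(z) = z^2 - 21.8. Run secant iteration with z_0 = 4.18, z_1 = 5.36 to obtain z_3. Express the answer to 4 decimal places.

g(4.18) = -4.327600, g(5.36) = 6.929600
z_2 = 5.360000 − 6.929600·(5.360000 − 4.180000) / (6.929600 − (-4.327600)) = 5.360000 − (8.176928)/(11.257200) = 4.633627
g(4.633627) = -0.329502
z_3 = 4.633627 − (-0.329502)·(4.633627 − 5.360000) / (-0.329502 − 6.929600) = 4.633627 − (0.239342)/(-7.259102) = 4.666598

4.6666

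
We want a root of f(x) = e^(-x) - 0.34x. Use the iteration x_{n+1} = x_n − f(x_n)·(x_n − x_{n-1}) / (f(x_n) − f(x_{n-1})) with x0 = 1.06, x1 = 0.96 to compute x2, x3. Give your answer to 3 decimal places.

f(1.06) = -0.01394, f(0.96) = 0.05649
x2 = 0.96000 − 0.05649·(0.96000 − 1.06000) / (0.05649 − (-0.01394)) = 0.96000 − (-0.00565)/(0.07044) = 1.04020
f(1.04020) = -0.00029
x3 = 1.04020 − (-0.00029)·(1.04020 − 0.96000) / (-0.00029 − 0.05649) = 1.04020 − (-0.00002)/(-0.05678) = 1.03980

1.040, 1.040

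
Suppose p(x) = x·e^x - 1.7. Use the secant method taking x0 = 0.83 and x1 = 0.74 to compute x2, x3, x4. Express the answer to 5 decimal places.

p(0.83) = 0.2034546, p(0.74) = -0.1490077
x2 = 0.7400000 − (-0.1490077)·(0.7400000 − 0.8300000) / (-0.1490077 − 0.2034546) = 0.7400000 − (0.0134107)/(-0.3524623) = 0.7780486
p(0.7780486) = -0.0060174
x3 = 0.7780486 − (-0.0060174)·(0.7780486 − 0.7400000) / (-0.0060174 − (-0.1490077)) = 0.7780486 − (-0.0002290)/(0.1429903) = 0.7796498
p(0.7796498) = 0.0001889
x4 = 0.7796498 − 0.0001889·(0.7796498 − 0.7780486) / (0.0001889 − (-0.0060174)) = 0.7796498 − (0.0000003)/(0.0062063) = 0.7796011

0.77805, 0.77965, 0.77960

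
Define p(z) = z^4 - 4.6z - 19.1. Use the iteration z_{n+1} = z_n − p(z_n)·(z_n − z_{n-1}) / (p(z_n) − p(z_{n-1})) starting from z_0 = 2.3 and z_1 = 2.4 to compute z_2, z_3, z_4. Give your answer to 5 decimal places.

p(2.3) = -1.6959000, p(2.4) = 3.0376000
z_2 = 2.4000000 − 3.0376000·(2.4000000 − 2.3000000) / (3.0376000 − (-1.6959000)) = 2.4000000 − (0.3037600)/(4.7335000) = 2.3358276
p(2.3358276) = -0.0758820
z_3 = 2.3358276 − (-0.0758820)·(2.3358276 − 2.4000000) / (-0.0758820 − 3.0376000) = 2.3358276 − (0.0048695)/(-3.1134820) = 2.3373916
p(2.3373916) = -0.0032661
z_4 = 2.3373916 − (-0.0032661)·(2.3373916 − 2.3358276) / (-0.0032661 − (-0.0758820)) = 2.3373916 − (-0.0000051)/(0.0726159) = 2.3374620

2.33583, 2.33739, 2.33746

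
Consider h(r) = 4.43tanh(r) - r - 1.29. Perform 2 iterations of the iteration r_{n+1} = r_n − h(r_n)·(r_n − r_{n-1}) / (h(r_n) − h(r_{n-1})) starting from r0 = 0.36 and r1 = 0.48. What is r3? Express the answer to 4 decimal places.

0.4024

h(0.36) = -0.120702, h(0.48) = 0.206859
r2 = 0.480000 − 0.206859·(0.480000 − 0.360000) / (0.206859 − (-0.120702)) = 0.480000 − (0.024823)/(0.327561) = 0.404218
h(0.404218) = 0.004920
r3 = 0.404218 − 0.004920·(0.404218 − 0.480000) / (0.004920 − 0.206859) = 0.404218 − (-0.000373)/(-0.201940) = 0.402372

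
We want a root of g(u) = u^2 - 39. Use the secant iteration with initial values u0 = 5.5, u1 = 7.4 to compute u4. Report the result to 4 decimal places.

6.2450

g(5.5) = -8.750000, g(7.4) = 15.760000
u2 = 7.400000 − 15.760000·(7.400000 − 5.500000) / (15.760000 − (-8.750000)) = 7.400000 − (29.944000)/(24.510000) = 6.178295
g(6.178295) = -0.828676
u3 = 6.178295 − (-0.828676)·(6.178295 − 7.400000) / (-0.828676 − 15.760000) = 6.178295 − (1.012398)/(-16.588676) = 6.239324
g(6.239324) = -0.070835
u4 = 6.239324 − (-0.070835)·(6.239324 − 6.178295) / (-0.070835 − (-0.828676)) = 6.239324 − (-0.004323)/(0.757841) = 6.245028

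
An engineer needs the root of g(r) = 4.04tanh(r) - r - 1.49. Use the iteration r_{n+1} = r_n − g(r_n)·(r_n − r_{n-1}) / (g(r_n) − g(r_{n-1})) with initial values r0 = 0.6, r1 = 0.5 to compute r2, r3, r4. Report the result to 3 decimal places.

g(0.6) = 0.07968, g(0.5) = -0.12305
r2 = 0.50000 − (-0.12305)·(0.50000 − 0.60000) / (-0.12305 − 0.07968) = 0.50000 − (0.01230)/(-0.20273) = 0.56070
g(0.56070) = 0.00362
r3 = 0.56070 − 0.00362·(0.56070 − 0.50000) / (0.00362 − (-0.12305)) = 0.56070 − (0.00022)/(0.12666) = 0.55896
g(0.55896) = 0.00015
r4 = 0.55896 − 0.00015·(0.55896 − 0.56070) / (0.00015 − 0.00362) = 0.55896 − (0.00000)/(-0.00346) = 0.55889

0.561, 0.559, 0.559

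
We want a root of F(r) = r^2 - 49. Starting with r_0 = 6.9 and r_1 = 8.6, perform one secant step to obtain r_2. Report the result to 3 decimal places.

F(6.9) = -1.39000, F(8.6) = 24.96000
r_2 = 8.60000 − 24.96000·(8.60000 − 6.90000) / (24.96000 − (-1.39000)) = 8.60000 − (42.43200)/(26.35000) = 6.98968

6.990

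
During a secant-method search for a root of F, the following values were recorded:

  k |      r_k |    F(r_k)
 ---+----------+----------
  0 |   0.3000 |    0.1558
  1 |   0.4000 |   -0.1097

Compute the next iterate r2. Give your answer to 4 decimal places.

0.3587

r2 = 0.4000 − (-0.1097)·(0.4000 − 0.3000) / (-0.1097 − 0.1558)
   = 0.4000 − (-0.010970)/(-0.265500) = 0.358682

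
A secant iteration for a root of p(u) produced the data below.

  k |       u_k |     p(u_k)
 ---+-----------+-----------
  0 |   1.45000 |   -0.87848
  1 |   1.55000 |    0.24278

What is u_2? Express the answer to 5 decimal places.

u_2 = 1.55000 − 0.24278·(1.55000 − 1.45000) / (0.24278 − (-0.87848))
   = 1.55000 − (0.0242780)/(1.1212600) = 1.5283476

1.52835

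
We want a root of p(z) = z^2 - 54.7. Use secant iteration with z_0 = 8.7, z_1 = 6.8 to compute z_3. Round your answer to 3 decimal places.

7.398

p(8.7) = 20.99000, p(6.8) = -8.46000
z_2 = 6.80000 − (-8.46000)·(6.80000 − 8.70000) / (-8.46000 − 20.99000) = 6.80000 − (16.07400)/(-29.45000) = 7.34581
p(7.34581) = -0.73913
z_3 = 7.34581 − (-0.73913)·(7.34581 − 6.80000) / (-0.73913 − (-8.46000)) = 7.34581 − (-0.40342)/(7.72087) = 7.39806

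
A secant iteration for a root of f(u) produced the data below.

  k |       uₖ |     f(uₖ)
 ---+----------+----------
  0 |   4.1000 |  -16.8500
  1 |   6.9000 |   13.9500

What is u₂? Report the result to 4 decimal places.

u₂ = 6.9000 − 13.9500·(6.9000 − 4.1000) / (13.9500 − (-16.8500))
   = 6.9000 − (39.060000)/(30.800000) = 5.631818

5.6318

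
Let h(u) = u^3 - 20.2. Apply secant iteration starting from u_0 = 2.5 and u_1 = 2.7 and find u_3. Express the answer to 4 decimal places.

h(2.5) = -4.575000, h(2.7) = -0.517000
u_2 = 2.700000 − (-0.517000)·(2.700000 − 2.500000) / (-0.517000 − (-4.575000)) = 2.700000 − (-0.103400)/(4.058000) = 2.725481
h(2.725481) = 0.045535
u_3 = 2.725481 − 0.045535·(2.725481 − 2.700000) / (0.045535 − (-0.517000)) = 2.725481 − (0.001160)/(0.562535) = 2.723418

2.7234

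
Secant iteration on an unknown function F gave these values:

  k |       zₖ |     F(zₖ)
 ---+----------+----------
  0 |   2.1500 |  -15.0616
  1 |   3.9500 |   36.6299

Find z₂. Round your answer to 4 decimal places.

z₂ = 3.9500 − 36.6299·(3.9500 − 2.1500) / (36.6299 − (-15.0616))
   = 3.9500 − (65.933820)/(51.691500) = 2.674475

2.6745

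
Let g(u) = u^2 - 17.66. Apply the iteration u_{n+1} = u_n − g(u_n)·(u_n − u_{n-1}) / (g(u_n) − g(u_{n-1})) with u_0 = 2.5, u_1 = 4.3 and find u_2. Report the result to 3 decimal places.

g(2.5) = -11.41000, g(4.3) = 0.83000
u_2 = 4.30000 − 0.83000·(4.30000 − 2.50000) / (0.83000 − (-11.41000)) = 4.30000 − (1.49400)/(12.24000) = 4.17794

4.178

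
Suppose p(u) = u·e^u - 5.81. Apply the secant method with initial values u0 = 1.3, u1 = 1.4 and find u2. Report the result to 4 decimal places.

p(1.3) = -1.039914, p(1.4) = -0.132720
u2 = 1.400000 − (-0.132720)·(1.400000 − 1.300000) / (-0.132720 − (-1.039914)) = 1.400000 − (-0.013272)/(0.907194) = 1.414630

1.4146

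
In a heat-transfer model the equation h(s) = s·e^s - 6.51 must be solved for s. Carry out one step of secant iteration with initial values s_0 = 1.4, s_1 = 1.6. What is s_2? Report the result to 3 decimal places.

1.474

h(1.4) = -0.83272, h(1.6) = 1.41485
s_2 = 1.60000 − 1.41485·(1.60000 − 1.40000) / (1.41485 − (-0.83272)) = 1.60000 − (0.28297)/(2.24757) = 1.47410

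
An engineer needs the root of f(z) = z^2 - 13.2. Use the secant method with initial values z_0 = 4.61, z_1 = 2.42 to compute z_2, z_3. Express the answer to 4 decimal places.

f(4.61) = 8.052100, f(2.42) = -7.343600
z_2 = 2.420000 − (-7.343600)·(2.420000 − 4.610000) / (-7.343600 − 8.052100) = 2.420000 − (16.082484)/(-15.395700) = 3.464609
f(3.464609) = -1.196486
z_3 = 3.464609 − (-1.196486)·(3.464609 − 2.420000) / (-1.196486 − (-7.343600)) = 3.464609 − (-1.249860)/(6.147114) = 3.667933

3.4646, 3.6679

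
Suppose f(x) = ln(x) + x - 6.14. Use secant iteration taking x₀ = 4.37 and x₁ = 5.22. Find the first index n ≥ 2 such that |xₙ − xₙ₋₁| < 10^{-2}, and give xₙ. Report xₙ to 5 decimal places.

n = 3, xₙ = 4.61143

f(4.37) = -0.2952370, f(5.22) = 0.7324974
x₂ = 5.2200000 − 0.7324974·(0.8500000)/(1.0277344) = 4.6141793;  |Δ| = 0.6058207
f(4.6141793) = 0.0033133
x₃ = 4.6141793 − 0.0033133·(-0.6058207)/(-0.7291841) = 4.6114265;  |Δ| = 0.0027527
|x₃ − x₂| = 0.0027527 < 10^{-2}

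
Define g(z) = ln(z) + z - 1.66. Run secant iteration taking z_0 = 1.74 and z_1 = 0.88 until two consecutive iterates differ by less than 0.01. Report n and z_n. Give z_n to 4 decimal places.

n = 4, z_n = 1.3557

g(1.74) = 0.633885, g(0.88) = -0.907833
z_2 = 0.880000 − (-0.907833)·(-0.860000)/(-1.541718) = 1.386407;  |Δ| = 0.506407
g(1.386407) = 0.053122
z_3 = 1.386407 − 0.053122·(0.506407)/(0.960956) = 1.358412;  |Δ| = 0.027994
g(1.358412) = 0.004729
z_4 = 1.358412 − 0.004729·(-0.027994)/(-0.048393) = 1.355677;  |Δ| = 0.002736
|z_4 − z_3| = 0.002736 < 0.01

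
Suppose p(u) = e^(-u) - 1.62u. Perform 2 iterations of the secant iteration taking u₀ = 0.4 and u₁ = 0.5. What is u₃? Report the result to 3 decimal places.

p(0.4) = 0.02232, p(0.5) = -0.20347
u₂ = 0.50000 − (-0.20347)·(0.50000 − 0.40000) / (-0.20347 − 0.02232) = 0.50000 − (-0.02035)/(-0.22579) = 0.40989
p(0.40989) = -0.00029
u₃ = 0.40989 − (-0.00029)·(0.40989 − 0.50000) / (-0.00029 − (-0.20347)) = 0.40989 − (0.00003)/(0.20318) = 0.40976

0.410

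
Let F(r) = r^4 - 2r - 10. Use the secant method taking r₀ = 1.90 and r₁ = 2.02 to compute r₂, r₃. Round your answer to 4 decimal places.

F(1.90) = -0.767900, F(2.02) = 2.609664
r₂ = 2.020000 − 2.609664·(2.020000 − 1.900000) / (2.609664 − (-0.767900)) = 2.020000 − (0.313160)/(3.377564) = 1.927282
F(1.927282) = -0.057668
r₃ = 1.927282 − (-0.057668)·(1.927282 − 2.020000) / (-0.057668 − 2.609664) = 1.927282 − (0.005347)/(-2.667332) = 1.929287

1.9273, 1.9293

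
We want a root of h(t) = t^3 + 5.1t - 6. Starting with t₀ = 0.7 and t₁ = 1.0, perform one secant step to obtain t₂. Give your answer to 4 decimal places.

h(0.7) = -2.087000, h(1.0) = 0.100000
t₂ = 1.000000 − 0.100000·(1.000000 − 0.700000) / (0.100000 − (-2.087000)) = 1.000000 − (0.030000)/(2.187000) = 0.986283

0.9863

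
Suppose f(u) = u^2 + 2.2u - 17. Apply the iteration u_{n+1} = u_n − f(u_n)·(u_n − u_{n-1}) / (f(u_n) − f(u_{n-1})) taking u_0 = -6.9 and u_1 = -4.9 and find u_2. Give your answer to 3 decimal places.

f(-6.9) = 15.43000, f(-4.9) = -3.77000
u_2 = -4.90000 − (-3.77000)·(-4.90000 − (-6.90000)) / (-3.77000 − 15.43000) = -4.90000 − (-7.54000)/(-19.20000) = -5.29271

-5.293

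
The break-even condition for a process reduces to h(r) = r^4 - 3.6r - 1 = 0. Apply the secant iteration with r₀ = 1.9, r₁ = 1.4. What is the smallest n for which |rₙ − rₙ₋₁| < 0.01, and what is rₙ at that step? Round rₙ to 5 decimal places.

n = 5, rₙ = 1.61580

h(1.9) = 5.1921000, h(1.4) = -2.1984000
r₂ = 1.4000000 − (-2.1984000)·(-0.5000000)/(-7.3905000) = 1.5487315;  |Δ| = 0.1487315
h(1.5487315) = -0.8222991
r₃ = 1.5487315 − (-0.8222991)·(0.1487315)/(1.3761009) = 1.6376071;  |Δ| = 0.0888756
h(1.6376071) = 0.2964346
r₄ = 1.6376071 − 0.2964346·(0.0888756)/(1.1187338) = 1.6140574;  |Δ| = 0.0235497
h(1.6140574) = -0.0236370
r₅ = 1.6140574 − (-0.0236370)·(-0.0235497)/(-0.3200716) = 1.6157965;  |Δ| = 0.0017391
|r₅ − r₄| = 0.0017391 < 0.01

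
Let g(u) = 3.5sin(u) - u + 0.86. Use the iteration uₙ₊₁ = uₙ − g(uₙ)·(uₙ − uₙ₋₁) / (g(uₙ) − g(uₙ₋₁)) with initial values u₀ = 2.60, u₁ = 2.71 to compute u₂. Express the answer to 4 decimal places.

2.6157

g(2.60) = 0.064255, g(2.71) = -0.385887
u₂ = 2.710000 − (-0.385887)·(2.710000 − 2.600000) / (-0.385887 − 0.064255) = 2.710000 − (-0.042448)/(-0.450142) = 2.615702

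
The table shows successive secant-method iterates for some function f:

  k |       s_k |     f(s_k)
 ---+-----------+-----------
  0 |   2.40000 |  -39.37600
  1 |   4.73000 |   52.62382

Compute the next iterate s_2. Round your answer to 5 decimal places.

3.39724

s_2 = 4.73000 − 52.62382·(4.73000 − 2.40000) / (52.62382 − (-39.37600))
   = 4.73000 − (122.6135006)/(91.9998200) = 3.3972420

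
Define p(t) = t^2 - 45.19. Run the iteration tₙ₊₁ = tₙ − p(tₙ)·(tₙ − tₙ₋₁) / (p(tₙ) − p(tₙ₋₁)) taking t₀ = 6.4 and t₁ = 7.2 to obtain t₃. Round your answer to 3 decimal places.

p(6.4) = -4.23000, p(7.2) = 6.65000
t₂ = 7.20000 − 6.65000·(7.20000 − 6.40000) / (6.65000 − (-4.23000)) = 7.20000 − (5.32000)/(10.88000) = 6.71103
p(6.71103) = -0.15208
t₃ = 6.71103 − (-0.15208)·(6.71103 − 7.20000) / (-0.15208 − 6.65000) = 6.71103 − (0.07436)/(-6.80208) = 6.72196

6.722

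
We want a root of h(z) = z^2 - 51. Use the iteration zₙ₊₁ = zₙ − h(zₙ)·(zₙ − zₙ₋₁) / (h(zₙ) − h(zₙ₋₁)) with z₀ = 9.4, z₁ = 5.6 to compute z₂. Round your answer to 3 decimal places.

h(9.4) = 37.36000, h(5.6) = -19.64000
z₂ = 5.60000 − (-19.64000)·(5.60000 − 9.40000) / (-19.64000 − 37.36000) = 5.60000 − (74.63200)/(-57.00000) = 6.90933

6.909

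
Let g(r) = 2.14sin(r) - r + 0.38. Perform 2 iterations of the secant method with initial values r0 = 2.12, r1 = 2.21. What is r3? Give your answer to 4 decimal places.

g(2.12) = 0.085293, g(2.21) = -0.112498
r2 = 2.210000 − (-0.112498)·(2.210000 − 2.120000) / (-0.112498 − 0.085293) = 2.210000 − (-0.010125)/(-0.197791) = 2.158810
g(2.158810) = 0.001764
r3 = 2.158810 − 0.001764·(2.158810 − 2.210000) / (0.001764 − (-0.112498)) = 2.158810 − (-0.000090)/(0.114261) = 2.159601

2.1596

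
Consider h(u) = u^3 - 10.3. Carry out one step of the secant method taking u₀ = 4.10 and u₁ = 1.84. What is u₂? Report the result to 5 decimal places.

h(4.10) = 58.6210000, h(1.84) = -4.0704960
u₂ = 1.8400000 − (-4.0704960)·(1.8400000 − 4.1000000) / (-4.0704960 − 58.6210000) = 1.8400000 − (9.1993210)/(-62.6914960) = 1.9867395

1.98674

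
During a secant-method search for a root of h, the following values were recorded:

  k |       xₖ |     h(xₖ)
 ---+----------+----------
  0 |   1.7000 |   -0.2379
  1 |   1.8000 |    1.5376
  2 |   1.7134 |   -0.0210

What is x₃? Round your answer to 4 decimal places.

x₃ = 1.7134 − (-0.0210)·(1.7134 − 1.8000) / (-0.0210 − 1.5376)
   = 1.7134 − (0.001819)/(-1.558600) = 1.714567

1.7146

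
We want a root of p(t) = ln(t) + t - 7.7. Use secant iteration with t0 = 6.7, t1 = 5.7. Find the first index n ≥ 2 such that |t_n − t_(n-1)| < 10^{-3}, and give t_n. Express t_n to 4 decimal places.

n = 4, t_n = 5.9214

p(6.7) = 0.902108, p(5.7) = -0.259534
t2 = 5.700000 − (-0.259534)·(-1.000000)/(-1.161641) = 5.923420;  |Δ| = 0.223420
p(5.923420) = 0.002334
t3 = 5.923420 − 0.002334·(0.223420)/(0.261868) = 5.921429;  |Δ| = 0.001991
p(5.921429) = 0.000006
t4 = 5.921429 − 0.000006·(-0.001991)/(-0.002327) = 5.921423;  |Δ| = 0.000006
|t4 − t3| = 0.000006 < 10^{-3}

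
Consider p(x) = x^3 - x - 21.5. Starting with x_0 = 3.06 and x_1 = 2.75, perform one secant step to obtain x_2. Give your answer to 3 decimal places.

p(3.06) = 4.09262, p(2.75) = -3.45312
x_2 = 2.75000 − (-3.45312)·(2.75000 − 3.06000) / (-3.45312 − 4.09262) = 2.75000 − (1.07047)/(-7.54574) = 2.89186

2.892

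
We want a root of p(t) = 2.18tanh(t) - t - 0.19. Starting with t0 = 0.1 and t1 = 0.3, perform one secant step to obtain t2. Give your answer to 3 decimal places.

0.167

p(0.1) = -0.07272, p(0.3) = 0.14506
t2 = 0.30000 − 0.14506·(0.30000 − 0.10000) / (0.14506 − (-0.07272)) = 0.30000 − (0.02901)/(0.21779) = 0.16678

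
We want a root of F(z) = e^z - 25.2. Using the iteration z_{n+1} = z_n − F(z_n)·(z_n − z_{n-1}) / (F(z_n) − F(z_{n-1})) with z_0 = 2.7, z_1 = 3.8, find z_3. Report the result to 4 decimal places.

F(2.7) = -10.320268, F(3.8) = 19.501184
z_2 = 3.800000 − 19.501184·(3.800000 − 2.700000) / (19.501184 − (-10.320268)) = 3.800000 − (21.451303)/(29.821453) = 3.080675
F(3.080675) = -3.426896
z_3 = 3.080675 − (-3.426896)·(3.080675 − 3.800000) / (-3.426896 − 19.501184) = 3.080675 − (2.465050)/(-22.928080) = 3.188188

3.1882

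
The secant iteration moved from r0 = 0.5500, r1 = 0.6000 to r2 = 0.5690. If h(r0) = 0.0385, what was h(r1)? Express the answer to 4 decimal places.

-0.0628

The secant line through (0.5500, 0.0385) and (0.6000, h(r1)) crosses zero at r2 = 0.5690.
So (0.5500, 0.0385), (0.6000, h(r1)), (0.5690, 0) are collinear:
h(r1) = 0.0385 · (0.6000 − 0.5690) / (0.5500 − 0.5690) = 0.0385 · (0.031000)/(-0.019000) = -0.062816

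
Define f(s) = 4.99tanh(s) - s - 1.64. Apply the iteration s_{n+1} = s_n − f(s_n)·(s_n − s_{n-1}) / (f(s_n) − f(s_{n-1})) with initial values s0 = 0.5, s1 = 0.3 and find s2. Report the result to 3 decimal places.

0.449

f(0.5) = 0.16596, f(0.3) = -0.48635
s2 = 0.30000 − (-0.48635)·(0.30000 − 0.50000) / (-0.48635 − 0.16596) = 0.30000 − (0.09727)/(-0.65231) = 0.44912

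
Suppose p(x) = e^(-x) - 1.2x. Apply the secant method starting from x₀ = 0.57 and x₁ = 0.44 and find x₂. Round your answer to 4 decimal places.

p(0.57) = -0.118475, p(0.44) = 0.116036
x₂ = 0.440000 − 0.116036·(0.440000 − 0.570000) / (0.116036 − (-0.118475)) = 0.440000 − (-0.015085)/(0.234511) = 0.504324

0.5043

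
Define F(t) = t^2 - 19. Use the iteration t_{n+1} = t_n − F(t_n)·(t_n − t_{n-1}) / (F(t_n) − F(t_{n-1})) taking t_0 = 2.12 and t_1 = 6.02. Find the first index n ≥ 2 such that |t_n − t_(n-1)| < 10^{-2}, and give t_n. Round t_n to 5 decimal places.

F(2.12) = -14.5056000, F(6.02) = 17.2404000
t_2 = 6.0200000 − 17.2404000·(3.9000000)/(31.7460000) = 3.9020147;  |Δ| = 2.1179853
F(3.9020147) = -3.7742810
t_3 = 3.9020147 − (-3.7742810)·(-2.1179853)/(-21.0146810) = 4.2824094;  |Δ| = 0.3803946
F(4.2824094) = -0.6609701
t_4 = 4.2824094 − (-0.6609701)·(0.3803946)/(3.1133108) = 4.3631689;  |Δ| = 0.0807595
F(4.3631689) = 0.0372426
t_5 = 4.3631689 − 0.0372426·(0.0807595)/(0.6982127) = 4.3588612;  |Δ| = 0.0043077
|t_5 − t_4| = 0.0043077 < 10^{-2}

n = 5, t_n = 4.35886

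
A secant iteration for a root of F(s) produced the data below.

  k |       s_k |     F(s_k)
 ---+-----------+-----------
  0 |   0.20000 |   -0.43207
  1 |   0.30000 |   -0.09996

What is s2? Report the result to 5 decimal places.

0.33010

s2 = 0.30000 − (-0.09996)·(0.30000 − 0.20000) / (-0.09996 − (-0.43207))
   = 0.30000 − (-0.0099960)/(0.3321100) = 0.3300985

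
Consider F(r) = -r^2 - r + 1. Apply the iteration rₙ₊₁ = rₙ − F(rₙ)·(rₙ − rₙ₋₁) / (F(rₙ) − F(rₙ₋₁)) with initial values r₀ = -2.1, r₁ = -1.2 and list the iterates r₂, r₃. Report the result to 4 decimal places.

-1.5304, -1.6392

F(-2.1) = -1.310000, F(-1.2) = 0.760000
r₂ = -1.200000 − 0.760000·(-1.200000 − (-2.100000)) / (0.760000 − (-1.310000)) = -1.200000 − (0.684000)/(2.070000) = -1.530435
F(-1.530435) = 0.188204
r₃ = -1.530435 − 0.188204·(-1.530435 − (-1.200000)) / (0.188204 − 0.760000) = -1.530435 − (-0.062189)/(-0.571796) = -1.639196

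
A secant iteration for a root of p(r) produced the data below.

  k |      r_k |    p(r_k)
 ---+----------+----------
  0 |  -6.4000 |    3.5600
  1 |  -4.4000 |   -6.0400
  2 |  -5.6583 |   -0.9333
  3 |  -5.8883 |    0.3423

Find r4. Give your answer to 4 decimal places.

r4 = -5.8883 − 0.3423·(-5.8883 − (-5.6583)) / (0.3423 − (-0.9333))
   = -5.8883 − (-0.078729)/(1.275600) = -5.826581

-5.8266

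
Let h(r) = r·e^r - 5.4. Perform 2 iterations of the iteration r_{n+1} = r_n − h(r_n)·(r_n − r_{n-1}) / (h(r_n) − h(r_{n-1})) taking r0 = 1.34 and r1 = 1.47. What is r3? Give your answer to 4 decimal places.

1.3708

h(1.34) = -0.282482, h(1.47) = 0.993376
r2 = 1.470000 − 0.993376·(1.470000 − 1.340000) / (0.993376 − (-0.282482)) = 1.470000 − (0.129139)/(1.275857) = 1.368783
h(1.368783) = -0.019913
r3 = 1.368783 − (-0.019913)·(1.368783 − 1.470000) / (-0.019913 − 0.993376) = 1.368783 − (0.002016)/(-1.013289) = 1.370772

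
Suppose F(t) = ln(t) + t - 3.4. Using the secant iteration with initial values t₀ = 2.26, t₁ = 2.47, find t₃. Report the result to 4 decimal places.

2.4884

F(2.26) = -0.324635, F(2.47) = -0.025782
t₂ = 2.470000 − (-0.025782)·(2.470000 − 2.260000) / (-0.025782 − (-0.324635)) = 2.470000 − (-0.005414)/(0.298853) = 2.488117
F(2.488117) = -0.000357
t₃ = 2.488117 − (-0.000357)·(2.488117 − 2.470000) / (-0.000357 − (-0.025782)) = 2.488117 − (-0.000006)/(0.025424) = 2.488371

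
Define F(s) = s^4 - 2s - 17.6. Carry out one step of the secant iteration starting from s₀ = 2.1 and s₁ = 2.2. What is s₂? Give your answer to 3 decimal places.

F(2.1) = -2.35190, F(2.2) = 1.42560
s₂ = 2.20000 − 1.42560·(2.20000 − 2.10000) / (1.42560 − (-2.35190)) = 2.20000 − (0.14256)/(3.77750) = 2.16226

2.162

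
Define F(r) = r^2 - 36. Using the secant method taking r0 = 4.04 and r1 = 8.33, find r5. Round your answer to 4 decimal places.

F(4.04) = -19.678400, F(8.33) = 33.388900
r2 = 8.330000 − 33.388900·(8.330000 − 4.040000) / (33.388900 − (-19.678400)) = 8.330000 − (143.238381)/(53.067300) = 5.630816
F(5.630816) = -4.293906
r3 = 5.630816 − (-4.293906)·(5.630816 − 8.330000) / (-4.293906 − 33.388900) = 5.630816 − (11.590039)/(-37.682806) = 5.938385
F(5.938385) = -0.735585
r4 = 5.938385 − (-0.735585)·(5.938385 − 5.630816) / (-0.735585 − (-4.293906)) = 5.938385 − (-0.226243)/(3.558320) = 6.001966
F(6.001966) = 0.023598
r5 = 6.001966 − 0.023598·(6.001966 − 5.938385) / (0.023598 − (-0.735585)) = 6.001966 − (0.001500)/(0.759183) = 5.999990

6.0000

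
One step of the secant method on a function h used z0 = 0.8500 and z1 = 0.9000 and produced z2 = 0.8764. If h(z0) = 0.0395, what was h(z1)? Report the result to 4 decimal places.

-0.0353

The secant line through (0.8500, 0.0395) and (0.9000, h(z1)) crosses zero at z2 = 0.8764.
So (0.8500, 0.0395), (0.9000, h(z1)), (0.8764, 0) are collinear:
h(z1) = 0.0395 · (0.9000 − 0.8764) / (0.8500 − 0.8764) = 0.0395 · (0.023600)/(-0.026400) = -0.035311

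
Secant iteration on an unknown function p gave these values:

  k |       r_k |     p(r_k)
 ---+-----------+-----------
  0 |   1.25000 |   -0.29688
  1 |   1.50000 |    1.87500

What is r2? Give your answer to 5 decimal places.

r2 = 1.50000 − 1.87500·(1.50000 − 1.25000) / (1.87500 − (-0.29688))
   = 1.50000 − (0.4687500)/(2.1718800) = 1.2841732

1.28417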